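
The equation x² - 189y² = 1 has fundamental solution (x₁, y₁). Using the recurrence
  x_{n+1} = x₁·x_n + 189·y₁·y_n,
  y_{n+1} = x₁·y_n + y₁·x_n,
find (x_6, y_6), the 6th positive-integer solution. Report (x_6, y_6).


Step 1: Find the fundamental solution (x₁, y₁) of x² - 189y² = 1.
  Expand √189 as a continued fraction. a₀ = ⌊√189⌋ = 13; iterate m_{k+1} = d_k·a_k − m_k, d_{k+1} = (189 − m_{k+1}²)/d_k, a_{k+1} = ⌊(a₀ + m_{k+1})/d_{k+1}⌋ (starting m₀ = 0, d₀ = 1), with convergents p_k = a_k·p_{k-1} + p_{k-2}, q_k = a_k·q_{k-1} + q_{k-2} (p₋₁ = 1, q₋₁ = 0):
  k = 0: a₀ = 13; p₀/q₀ = 13/1; p₀² − 189·q₀² = 169 − 189 = -20.
  k = 1: m = 13, d = 20, a = ⌊(13 + 13)/20⌋ = 1; p/q = (1·13 + 1)/(1·1 + 0) = 14/1; p² − 189·q² = 196 − 189 = 7.
  k = 2: m = 7, d = 7, a = ⌊(13 + 7)/7⌋ = 2; p/q = (2·14 + 13)/(2·1 + 1) = 41/3; p² − 189·q² = 1681 − 1701 = -20.
  k = 3: m = 7, d = 20, a = ⌊(13 + 7)/20⌋ = 1; p/q = (1·41 + 14)/(1·3 + 1) = 55/4; p² − 189·q² = 3025 − 3024 = 1.
  The first convergent with p² − 189·q² = 1 gives the fundamental solution (x₁, y₁) = (55, 4).
Step 2: Apply the recurrence (x_{n+1}, y_{n+1}) = (x₁x_n + 189y₁y_n, x₁y_n + y₁x_n) repeatedly.
  From (x_1, y_1) = (55, 4): x_2 = 55·55 + 189·4·4 = 6049; y_2 = 55·4 + 4·55 = 440.
  From (x_2, y_2) = (6049, 440): x_3 = 55·6049 + 189·4·440 = 665335; y_3 = 55·440 + 4·6049 = 48396.
  From (x_3, y_3) = (665335, 48396): x_4 = 55·665335 + 189·4·48396 = 73180801; y_4 = 55·48396 + 4·665335 = 5323120.
  From (x_4, y_4) = (73180801, 5323120): x_5 = 55·73180801 + 189·4·5323120 = 8049222775; y_5 = 55·5323120 + 4·73180801 = 585494804.
  From (x_5, y_5) = (8049222775, 585494804): x_6 = 55·8049222775 + 189·4·585494804 = 885341324449; y_6 = 55·585494804 + 4·8049222775 = 64399105320.
Step 3: Verify x_6² - 189·y_6² = 783829260777109485153601 - 783829260777109485153600 = 1 (should be 1). ✓

(x_1, y_1) = (55, 4); (x_6, y_6) = (885341324449, 64399105320).


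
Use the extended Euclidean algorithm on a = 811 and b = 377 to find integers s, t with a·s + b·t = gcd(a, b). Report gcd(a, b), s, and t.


Euclidean algorithm on (811, 377) — divide until remainder is 0:
  811 = 2 · 377 + 57
  377 = 6 · 57 + 35
  57 = 1 · 35 + 22
  35 = 1 · 22 + 13
  22 = 1 · 13 + 9
  13 = 1 · 9 + 4
  9 = 2 · 4 + 1
  4 = 4 · 1 + 0
gcd(811, 377) = 1.
Track Bezout coefficients alongside the remainders: start with r₀ = 811 = a·1 + b·0 (s = 1, t = 0) and r₁ = 377 = a·0 + b·1 (s = 0, t = 1); each new remainder r_{k+1} = r_{k-1} − q_k·r_k inherits s_{k+1} = s_{k-1} − q_k·s_k, t_{k+1} = t_{k-1} − q_k·t_k, so r_k = a·s_k + b·t_k at every step:
  q = 2: r = 57, s = 1 − 2·0 = 1, t = 0 − 2·1 = -2  (check: 811·1 + 377·(-2) = 57)
  q = 6: r = 35, s = 0 − 6·1 = -6, t = 1 − 6·(-2) = 13  (check: 811·(-6) + 377·13 = 35)
  q = 1: r = 22, s = 1 − 1·(-6) = 7, t = -2 − 1·13 = -15  (check: 811·7 + 377·(-15) = 22)
  q = 1: r = 13, s = -6 − 1·7 = -13, t = 13 − 1·(-15) = 28  (check: 811·(-13) + 377·28 = 13)
  q = 1: r = 9, s = 7 − 1·(-13) = 20, t = -15 − 1·28 = -43  (check: 811·20 + 377·(-43) = 9)
  q = 1: r = 4, s = -13 − 1·20 = -33, t = 28 − 1·(-43) = 71  (check: 811·(-33) + 377·71 = 4)
  q = 2: r = 1, s = 20 − 2·(-33) = 86, t = -43 − 2·71 = -185  (check: 811·86 + 377·(-185) = 1)
The row with r = 1 (the gcd) gives the Bezout coefficients s = 86, t = -185.
Result: 811 · (86) + 377 · (-185) = 1.

gcd(811, 377) = 1; s = 86, t = -185 (check: 811·86 + 377·(-185) = 1).


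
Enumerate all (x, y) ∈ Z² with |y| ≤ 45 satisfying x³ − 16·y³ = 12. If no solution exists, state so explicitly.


The equation is x³ - 16y³ = 12. For fixed y, x³ = 16·y³ + 12, so a solution requires the RHS to be a perfect cube.
Strategy: iterate y from -45 to 45, compute RHS = 16·y³ + 12, and check whether it is a (positive or negative) perfect cube.
Check small values of y:
  y = 0: RHS = 12 is not a perfect cube.
  y = 1: RHS = 28 is not a perfect cube.
  y = -1: RHS = -4 is not a perfect cube.
  y = 2: RHS = 140 is not a perfect cube.
  y = -2: RHS = -116 is not a perfect cube.
  y = 3: RHS = 444 is not a perfect cube.
  y = -3: RHS = -420 is not a perfect cube.
Continuing the search up to |y| = 45 finds no solutions either.
No (x, y) in the scanned range satisfies the equation.

No integer solutions with |y| ≤ 45.


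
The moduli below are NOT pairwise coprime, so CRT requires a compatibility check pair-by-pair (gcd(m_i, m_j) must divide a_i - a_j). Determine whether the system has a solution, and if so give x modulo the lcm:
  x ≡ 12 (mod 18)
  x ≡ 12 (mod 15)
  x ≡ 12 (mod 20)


Moduli 18, 15, 20 are not pairwise coprime, so CRT works modulo lcm(m_i) when all pairwise compatibility conditions hold.
Pairwise compatibility: gcd(m_i, m_j) must divide a_i - a_j for every pair.
Merge one congruence at a time:
  Start: x ≡ 12 (mod 18).
  Combine with x ≡ 12 (mod 15): gcd(18, 15) = 3; 12 - 12 = 0, which IS divisible by 3, so compatible.
    Write x = 12 + 18·t and substitute into x ≡ 12 (mod 15): 18·t ≡ 12 − 12 = 0 (mod 15).
    Divide the congruence (and modulus) by g = 3: 6·t ≡ 0 (mod 5).
    Reduce coefficients mod 5: 1·t ≡ 0 (mod 5).
    So t ≡ 0 (mod 5).
    Then x = 12 + 18·0 = 12, valid modulo lcm(18, 15) = 90: x ≡ 12 (mod 90).
  Combine with x ≡ 12 (mod 20): gcd(90, 20) = 10; 12 - 12 = 0, which IS divisible by 10, so compatible.
    Write x = 12 + 90·t and substitute into x ≡ 12 (mod 20): 90·t ≡ 12 − 12 = 0 (mod 20).
    Divide the congruence (and modulus) by g = 10: 9·t ≡ 0 (mod 2).
    Reduce coefficients mod 2: 1·t ≡ 0 (mod 2).
    So t ≡ 0 (mod 2).
    Then x = 12 + 90·0 = 12, valid modulo lcm(90, 20) = 180: x ≡ 12 (mod 180).
Verify: 12 mod 18 = 12, 12 mod 15 = 12, 12 mod 20 = 12.

x ≡ 12 (mod 180).


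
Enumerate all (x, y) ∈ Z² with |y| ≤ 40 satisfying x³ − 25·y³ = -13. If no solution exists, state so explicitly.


The equation is x³ - 25y³ = -13. For fixed y, x³ = 25·y³ − 13, so a solution requires the RHS to be a perfect cube.
Strategy: iterate y from -40 to 40, compute RHS = 25·y³ − 13, and check whether it is a (positive or negative) perfect cube.
Check small values of y:
  y = 0: RHS = -13 is not a perfect cube.
  y = 1: RHS = 12 is not a perfect cube.
  y = -1: RHS = -38 is not a perfect cube.
  y = 2: RHS = 187 is not a perfect cube.
  y = -2: RHS = -213 is not a perfect cube.
  y = 3: RHS = 662 is not a perfect cube.
  y = -3: RHS = -688 is not a perfect cube.
Continuing the search up to |y| = 40 finds no solutions either.
No (x, y) in the scanned range satisfies the equation.

No integer solutions with |y| ≤ 40.


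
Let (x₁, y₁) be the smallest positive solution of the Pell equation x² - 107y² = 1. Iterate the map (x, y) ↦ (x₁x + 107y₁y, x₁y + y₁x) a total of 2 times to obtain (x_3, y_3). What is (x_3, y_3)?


Step 1: Find the fundamental solution (x₁, y₁) of x² - 107y² = 1.
  Expand √107 as a continued fraction. a₀ = ⌊√107⌋ = 10; iterate m_{k+1} = d_k·a_k − m_k, d_{k+1} = (107 − m_{k+1}²)/d_k, a_{k+1} = ⌊(a₀ + m_{k+1})/d_{k+1}⌋ (starting m₀ = 0, d₀ = 1), with convergents p_k = a_k·p_{k-1} + p_{k-2}, q_k = a_k·q_{k-1} + q_{k-2} (p₋₁ = 1, q₋₁ = 0):
  k = 0: a₀ = 10; p₀/q₀ = 10/1; p₀² − 107·q₀² = 100 − 107 = -7.
  k = 1: m = 10, d = 7, a = ⌊(10 + 10)/7⌋ = 2; p/q = (2·10 + 1)/(2·1 + 0) = 21/2; p² − 107·q² = 441 − 428 = 13.
  k = 2: m = 4, d = 13, a = ⌊(10 + 4)/13⌋ = 1; p/q = (1·21 + 10)/(1·2 + 1) = 31/3; p² − 107·q² = 961 − 963 = -2.
  k = 3: m = 9, d = 2, a = ⌊(10 + 9)/2⌋ = 9; p/q = (9·31 + 21)/(9·3 + 2) = 300/29; p² − 107·q² = 90000 − 89987 = 13.
  k = 4: m = 9, d = 13, a = ⌊(10 + 9)/13⌋ = 1; p/q = (1·300 + 31)/(1·29 + 3) = 331/32; p² − 107·q² = 109561 − 109568 = -7.
  k = 5: m = 4, d = 7, a = ⌊(10 + 4)/7⌋ = 2; p/q = (2·331 + 300)/(2·32 + 29) = 962/93; p² − 107·q² = 925444 − 925443 = 1.
  The first convergent with p² − 107·q² = 1 gives the fundamental solution (x₁, y₁) = (962, 93).
Step 2: Apply the recurrence (x_{n+1}, y_{n+1}) = (x₁x_n + 107y₁y_n, x₁y_n + y₁x_n) repeatedly.
  From (x_1, y_1) = (962, 93): x_2 = 962·962 + 107·93·93 = 1850887; y_2 = 962·93 + 93·962 = 178932.
  From (x_2, y_2) = (1850887, 178932): x_3 = 962·1850887 + 107·93·178932 = 3561105626; y_3 = 962·178932 + 93·1850887 = 344265075.
Step 3: Verify x_3² - 107·y_3² = 12681473279528851876 - 12681473279528851875 = 1 (should be 1). ✓

(x_1, y_1) = (962, 93); (x_3, y_3) = (3561105626, 344265075).


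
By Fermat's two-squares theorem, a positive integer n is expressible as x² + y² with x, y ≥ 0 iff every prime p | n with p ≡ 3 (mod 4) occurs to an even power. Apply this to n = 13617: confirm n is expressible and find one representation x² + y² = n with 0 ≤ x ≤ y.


Step 1: Factor n = 13617 = 3^2 · 17 · 89.
Step 2: Check the mod-4 condition on each prime factor: 3 ≡ 3 (mod 4), exponent 2 (must be even); 17 ≡ 1 (mod 4), exponent 1; 89 ≡ 1 (mod 4), exponent 1.
All primes ≡ 3 (mod 4) appear to even exponent (or don't appear), so by the two-squares theorem n IS expressible as a sum of two squares.
Step 3: Build a representation. Group n = k² · m with k = 3 and m = 17 · 89 = 1513 (a product of primes ≡ 1 (mod 4)); a representation of m scales to one of n via (k·x)² + (k·y)² = k²(x² + y²). Each prime p ≡ 1 (mod 4) is itself a sum of two squares; find a² by testing p − a² for a perfect square:
  17: 17 − 1² = 16 = 4² ⇒ 17 = 1² + 4².
  89: 89 − 1² = 88, 89 − 2² = 85, 89 − 3² = 80, 89 − 4² = 73, 89 − 5² = 64 = 8² ⇒ 89 = 5² + 8².
  Combine using the Brahmagupta–Fibonacci identity (a² + b²)(c² + d²) = (ac − bd)² + (ad + bc)² = (ac + bd)² + (ad − bc)²:
  17 · 89 = 1513: from (1² + 4²)(5² + 8²), take (1·5 − 4·8, 1·8 + 4·5) = (5 − 32, 8 + 20) = (-27, 28); dropping signs (only squares matter) gives (27, 28); check 27² + 28² = 729 + 784 = 1513 ✓.
  Scale by k = 3: (3·27, 3·28) = (81, 84).
Step 4: Order so x ≤ y and verify: 81² + 84² = 6561 + 7056 = 13617 = n. ✓

n = 13617 = 81² + 84² (one valid representation with x ≤ y).


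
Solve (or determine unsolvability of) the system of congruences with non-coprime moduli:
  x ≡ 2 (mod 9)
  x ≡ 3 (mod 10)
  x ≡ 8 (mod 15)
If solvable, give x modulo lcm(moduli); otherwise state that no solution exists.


Moduli 9, 10, 15 are not pairwise coprime, so CRT works modulo lcm(m_i) when all pairwise compatibility conditions hold.
Pairwise compatibility: gcd(m_i, m_j) must divide a_i - a_j for every pair.
Merge one congruence at a time:
  Start: x ≡ 2 (mod 9).
  Combine with x ≡ 3 (mod 10): gcd(9, 10) = 1; 3 - 2 = 1, which IS divisible by 1, so compatible.
    Write x = 2 + 9·t and substitute into x ≡ 3 (mod 10): 9·t ≡ 3 − 2 = 1 (mod 10).
    The inverse of 9 mod 10 is 9 (since 9·9 = 81 = 8·10 + 1), so t ≡ 9·1 = 9 ≡ 9 (mod 10).
    Then x = 2 + 9·9 = 83, valid modulo lcm(9, 10) = 90: x ≡ 83 (mod 90).
  Combine with x ≡ 8 (mod 15): gcd(90, 15) = 15; 8 - 83 = -75, which IS divisible by 15, so compatible.
    Write x = 83 + 90·t and substitute into x ≡ 8 (mod 15): 90·t ≡ 8 − 83 = -75 (mod 15).
    Divide the congruence (and modulus) by g = 15: 6·t ≡ -5 (mod 1).
    Modulo 1 every t works; take t = 0.
    Then x = 83 + 90·0 = 83, valid modulo lcm(90, 15) = 90: x ≡ 83 (mod 90).
Verify: 83 mod 9 = 2, 83 mod 10 = 3, 83 mod 15 = 8.

x ≡ 83 (mod 90).


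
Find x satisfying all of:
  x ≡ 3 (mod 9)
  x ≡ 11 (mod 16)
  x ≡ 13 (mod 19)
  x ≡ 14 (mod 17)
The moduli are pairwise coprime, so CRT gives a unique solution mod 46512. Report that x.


Product of moduli M = 9 · 16 · 19 · 17 = 46512.
Merge one congruence at a time:
  Start: x ≡ 3 (mod 9).
  Combine with x ≡ 11 (mod 16); new modulus lcm = 144.
    Write x = 3 + 9·t and substitute into x ≡ 11 (mod 16): 9·t ≡ 11 − 3 = 8 (mod 16).
    The inverse of 9 mod 16 is 9 (since 9·9 = 81 = 5·16 + 1), so t ≡ 9·8 = 72 ≡ 8 (mod 16).
    Then x = 3 + 9·8 = 75, valid modulo lcm(9, 16) = 144: x ≡ 75 (mod 144).
  Combine with x ≡ 13 (mod 19); new modulus lcm = 2736.
    Write x = 75 + 144·t and substitute into x ≡ 13 (mod 19): 144·t ≡ 13 − 75 = -62 (mod 19).
    Reduce coefficients mod 19: 11·t ≡ 14 (mod 19).
    The inverse of 11 mod 19 is 7 (since 11·7 = 77 = 4·19 + 1), so t ≡ 7·14 = 98 ≡ 3 (mod 19).
    Then x = 75 + 144·3 = 507, valid modulo lcm(144, 19) = 2736: x ≡ 507 (mod 2736).
  Combine with x ≡ 14 (mod 17); new modulus lcm = 46512.
    Write x = 507 + 2736·t and substitute into x ≡ 14 (mod 17): 2736·t ≡ 14 − 507 = -493 (mod 17).
    Reduce coefficients mod 17: 16·t ≡ 0 (mod 17).
    The inverse of 16 mod 17 is 16 (since 16·16 = 256 = 15·17 + 1), so t ≡ 16·0 = 0 ≡ 0 (mod 17).
    Then x = 507 + 2736·0 = 507, valid modulo lcm(2736, 17) = 46512: x ≡ 507 (mod 46512).
Verify against each original: 507 mod 9 = 3, 507 mod 16 = 11, 507 mod 19 = 13, 507 mod 17 = 14.

x ≡ 507 (mod 46512).


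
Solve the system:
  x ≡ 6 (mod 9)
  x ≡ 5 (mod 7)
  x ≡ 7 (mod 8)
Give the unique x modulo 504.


Moduli 9, 7, 8 are pairwise coprime; by CRT there is a unique solution modulo M = 9 · 7 · 8 = 504.
Solve pairwise, accumulating the modulus:
  Start with x ≡ 6 (mod 9).
  Combine with x ≡ 5 (mod 7): since gcd(9, 7) = 1, we get a unique residue mod 63.
    Write x = 6 + 9·t and substitute into x ≡ 5 (mod 7): 9·t ≡ 5 − 6 = -1 (mod 7).
    Reduce coefficients mod 7: 2·t ≡ 6 (mod 7).
    The inverse of 2 mod 7 is 4 (since 2·4 = 8 = 1·7 + 1), so t ≡ 4·6 = 24 ≡ 3 (mod 7).
    Then x = 6 + 9·3 = 33, valid modulo lcm(9, 7) = 63: x ≡ 33 (mod 63).
  Combine with x ≡ 7 (mod 8): since gcd(63, 8) = 1, we get a unique residue mod 504.
    Write x = 33 + 63·t and substitute into x ≡ 7 (mod 8): 63·t ≡ 7 − 33 = -26 (mod 8).
    Reduce coefficients mod 8: 7·t ≡ 6 (mod 8).
    The inverse of 7 mod 8 is 7 (since 7·7 = 49 = 6·8 + 1), so t ≡ 7·6 = 42 ≡ 2 (mod 8).
    Then x = 33 + 63·2 = 159, valid modulo lcm(63, 8) = 504: x ≡ 159 (mod 504).
Verify: 159 mod 9 = 6 ✓, 159 mod 7 = 5 ✓, 159 mod 8 = 7 ✓.

x ≡ 159 (mod 504).


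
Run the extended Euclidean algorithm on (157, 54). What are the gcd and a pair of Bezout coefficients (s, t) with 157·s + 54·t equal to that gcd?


Euclidean algorithm on (157, 54) — divide until remainder is 0:
  157 = 2 · 54 + 49
  54 = 1 · 49 + 5
  49 = 9 · 5 + 4
  5 = 1 · 4 + 1
  4 = 4 · 1 + 0
gcd(157, 54) = 1.
Track Bezout coefficients alongside the remainders: start with r₀ = 157 = a·1 + b·0 (s = 1, t = 0) and r₁ = 54 = a·0 + b·1 (s = 0, t = 1); each new remainder r_{k+1} = r_{k-1} − q_k·r_k inherits s_{k+1} = s_{k-1} − q_k·s_k, t_{k+1} = t_{k-1} − q_k·t_k, so r_k = a·s_k + b·t_k at every step:
  q = 2: r = 49, s = 1 − 2·0 = 1, t = 0 − 2·1 = -2  (check: 157·1 + 54·(-2) = 49)
  q = 1: r = 5, s = 0 − 1·1 = -1, t = 1 − 1·(-2) = 3  (check: 157·(-1) + 54·3 = 5)
  q = 9: r = 4, s = 1 − 9·(-1) = 10, t = -2 − 9·3 = -29  (check: 157·10 + 54·(-29) = 4)
  q = 1: r = 1, s = -1 − 1·10 = -11, t = 3 − 1·(-29) = 32  (check: 157·(-11) + 54·32 = 1)
The row with r = 1 (the gcd) gives the Bezout coefficients s = -11, t = 32.
Result: 157 · (-11) + 54 · (32) = 1.

gcd(157, 54) = 1; s = -11, t = 32 (check: 157·(-11) + 54·32 = 1).


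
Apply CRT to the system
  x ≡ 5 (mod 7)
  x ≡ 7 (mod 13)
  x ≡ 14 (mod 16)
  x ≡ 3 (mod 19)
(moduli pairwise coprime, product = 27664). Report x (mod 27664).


Product of moduli M = 7 · 13 · 16 · 19 = 27664.
Merge one congruence at a time:
  Start: x ≡ 5 (mod 7).
  Combine with x ≡ 7 (mod 13); new modulus lcm = 91.
    Write x = 5 + 7·t and substitute into x ≡ 7 (mod 13): 7·t ≡ 7 − 5 = 2 (mod 13).
    The inverse of 7 mod 13 is 2 (since 7·2 = 14 = 1·13 + 1), so t ≡ 2·2 = 4 ≡ 4 (mod 13).
    Then x = 5 + 7·4 = 33, valid modulo lcm(7, 13) = 91: x ≡ 33 (mod 91).
  Combine with x ≡ 14 (mod 16); new modulus lcm = 1456.
    Write x = 33 + 91·t and substitute into x ≡ 14 (mod 16): 91·t ≡ 14 − 33 = -19 (mod 16).
    Reduce coefficients mod 16: 11·t ≡ 13 (mod 16).
    The inverse of 11 mod 16 is 3 (since 11·3 = 33 = 2·16 + 1), so t ≡ 3·13 = 39 ≡ 7 (mod 16).
    Then x = 33 + 91·7 = 670, valid modulo lcm(91, 16) = 1456: x ≡ 670 (mod 1456).
  Combine with x ≡ 3 (mod 19); new modulus lcm = 27664.
    Write x = 670 + 1456·t and substitute into x ≡ 3 (mod 19): 1456·t ≡ 3 − 670 = -667 (mod 19).
    Reduce coefficients mod 19: 12·t ≡ 17 (mod 19).
    The inverse of 12 mod 19 is 8 (since 12·8 = 96 = 5·19 + 1), so t ≡ 8·17 = 136 ≡ 3 (mod 19).
    Then x = 670 + 1456·3 = 5038, valid modulo lcm(1456, 19) = 27664: x ≡ 5038 (mod 27664).
Verify against each original: 5038 mod 7 = 5, 5038 mod 13 = 7, 5038 mod 16 = 14, 5038 mod 19 = 3.

x ≡ 5038 (mod 27664).


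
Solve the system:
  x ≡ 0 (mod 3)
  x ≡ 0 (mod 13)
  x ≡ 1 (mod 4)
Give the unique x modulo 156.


Moduli 3, 13, 4 are pairwise coprime; by CRT there is a unique solution modulo M = 3 · 13 · 4 = 156.
Solve pairwise, accumulating the modulus:
  Start with x ≡ 0 (mod 3).
  Combine with x ≡ 0 (mod 13): since gcd(3, 13) = 1, we get a unique residue mod 39.
    Write x = 0 + 3·t and substitute into x ≡ 0 (mod 13): 3·t ≡ 0 − 0 = 0 (mod 13).
    The inverse of 3 mod 13 is 9 (since 3·9 = 27 = 2·13 + 1), so t ≡ 9·0 = 0 ≡ 0 (mod 13).
    Then x = 0 + 3·0 = 0, valid modulo lcm(3, 13) = 39: x ≡ 0 (mod 39).
  Combine with x ≡ 1 (mod 4): since gcd(39, 4) = 1, we get a unique residue mod 156.
    Write x = 0 + 39·t and substitute into x ≡ 1 (mod 4): 39·t ≡ 1 − 0 = 1 (mod 4).
    Reduce coefficients mod 4: 3·t ≡ 1 (mod 4).
    The inverse of 3 mod 4 is 3 (since 3·3 = 9 = 2·4 + 1), so t ≡ 3·1 = 3 ≡ 3 (mod 4).
    Then x = 0 + 39·3 = 117, valid modulo lcm(39, 4) = 156: x ≡ 117 (mod 156).
Verify: 117 mod 3 = 0 ✓, 117 mod 13 = 0 ✓, 117 mod 4 = 1 ✓.

x ≡ 117 (mod 156).


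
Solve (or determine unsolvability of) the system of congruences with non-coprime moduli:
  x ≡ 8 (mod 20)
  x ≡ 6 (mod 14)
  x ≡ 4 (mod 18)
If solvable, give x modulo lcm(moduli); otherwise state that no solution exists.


Moduli 20, 14, 18 are not pairwise coprime, so CRT works modulo lcm(m_i) when all pairwise compatibility conditions hold.
Pairwise compatibility: gcd(m_i, m_j) must divide a_i - a_j for every pair.
Merge one congruence at a time:
  Start: x ≡ 8 (mod 20).
  Combine with x ≡ 6 (mod 14): gcd(20, 14) = 2; 6 - 8 = -2, which IS divisible by 2, so compatible.
    Write x = 8 + 20·t and substitute into x ≡ 6 (mod 14): 20·t ≡ 6 − 8 = -2 (mod 14).
    Divide the congruence (and modulus) by g = 2: 10·t ≡ -1 (mod 7).
    Reduce coefficients mod 7: 3·t ≡ 6 (mod 7).
    The inverse of 3 mod 7 is 5 (since 3·5 = 15 = 2·7 + 1), so t ≡ 5·6 = 30 ≡ 2 (mod 7).
    Then x = 8 + 20·2 = 48, valid modulo lcm(20, 14) = 140: x ≡ 48 (mod 140).
  Combine with x ≡ 4 (mod 18): gcd(140, 18) = 2; 4 - 48 = -44, which IS divisible by 2, so compatible.
    Write x = 48 + 140·t and substitute into x ≡ 4 (mod 18): 140·t ≡ 4 − 48 = -44 (mod 18).
    Divide the congruence (and modulus) by g = 2: 70·t ≡ -22 (mod 9).
    Reduce coefficients mod 9: 7·t ≡ 5 (mod 9).
    The inverse of 7 mod 9 is 4 (since 7·4 = 28 = 3·9 + 1), so t ≡ 4·5 = 20 ≡ 2 (mod 9).
    Then x = 48 + 140·2 = 328, valid modulo lcm(140, 18) = 1260: x ≡ 328 (mod 1260).
Verify: 328 mod 20 = 8, 328 mod 14 = 6, 328 mod 18 = 4.

x ≡ 328 (mod 1260).


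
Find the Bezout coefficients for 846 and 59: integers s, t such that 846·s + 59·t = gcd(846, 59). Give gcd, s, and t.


Euclidean algorithm on (846, 59) — divide until remainder is 0:
  846 = 14 · 59 + 20
  59 = 2 · 20 + 19
  20 = 1 · 19 + 1
  19 = 19 · 1 + 0
gcd(846, 59) = 1.
Track Bezout coefficients alongside the remainders: start with r₀ = 846 = a·1 + b·0 (s = 1, t = 0) and r₁ = 59 = a·0 + b·1 (s = 0, t = 1); each new remainder r_{k+1} = r_{k-1} − q_k·r_k inherits s_{k+1} = s_{k-1} − q_k·s_k, t_{k+1} = t_{k-1} − q_k·t_k, so r_k = a·s_k + b·t_k at every step:
  q = 14: r = 20, s = 1 − 14·0 = 1, t = 0 − 14·1 = -14  (check: 846·1 + 59·(-14) = 20)
  q = 2: r = 19, s = 0 − 2·1 = -2, t = 1 − 2·(-14) = 29  (check: 846·(-2) + 59·29 = 19)
  q = 1: r = 1, s = 1 − 1·(-2) = 3, t = -14 − 1·29 = -43  (check: 846·3 + 59·(-43) = 1)
The row with r = 1 (the gcd) gives the Bezout coefficients s = 3, t = -43.
Result: 846 · (3) + 59 · (-43) = 1.

gcd(846, 59) = 1; s = 3, t = -43 (check: 846·3 + 59·(-43) = 1).


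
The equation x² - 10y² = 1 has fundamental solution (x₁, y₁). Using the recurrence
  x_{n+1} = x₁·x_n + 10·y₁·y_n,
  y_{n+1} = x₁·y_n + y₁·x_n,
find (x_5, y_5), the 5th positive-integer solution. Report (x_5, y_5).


Step 1: Find the fundamental solution (x₁, y₁) of x² - 10y² = 1.
  Expand √10 as a continued fraction. a₀ = ⌊√10⌋ = 3; iterate m_{k+1} = d_k·a_k − m_k, d_{k+1} = (10 − m_{k+1}²)/d_k, a_{k+1} = ⌊(a₀ + m_{k+1})/d_{k+1}⌋ (starting m₀ = 0, d₀ = 1), with convergents p_k = a_k·p_{k-1} + p_{k-2}, q_k = a_k·q_{k-1} + q_{k-2} (p₋₁ = 1, q₋₁ = 0):
  k = 0: a₀ = 3; p₀/q₀ = 3/1; p₀² − 10·q₀² = 9 − 10 = -1.
  k = 1: m = 3, d = 1, a = ⌊(3 + 3)/1⌋ = 6; p/q = (6·3 + 1)/(6·1 + 0) = 19/6; p² − 10·q² = 361 − 360 = 1.
  The first convergent with p² − 10·q² = 1 gives the fundamental solution (x₁, y₁) = (19, 6).
Step 2: Apply the recurrence (x_{n+1}, y_{n+1}) = (x₁x_n + 10y₁y_n, x₁y_n + y₁x_n) repeatedly.
  From (x_1, y_1) = (19, 6): x_2 = 19·19 + 10·6·6 = 721; y_2 = 19·6 + 6·19 = 228.
  From (x_2, y_2) = (721, 228): x_3 = 19·721 + 10·6·228 = 27379; y_3 = 19·228 + 6·721 = 8658.
  From (x_3, y_3) = (27379, 8658): x_4 = 19·27379 + 10·6·8658 = 1039681; y_4 = 19·8658 + 6·27379 = 328776.
  From (x_4, y_4) = (1039681, 328776): x_5 = 19·1039681 + 10·6·328776 = 39480499; y_5 = 19·328776 + 6·1039681 = 12484830.
Step 3: Verify x_5² - 10·y_5² = 1558709801289001 - 1558709801289000 = 1 (should be 1). ✓

(x_1, y_1) = (19, 6); (x_5, y_5) = (39480499, 12484830).


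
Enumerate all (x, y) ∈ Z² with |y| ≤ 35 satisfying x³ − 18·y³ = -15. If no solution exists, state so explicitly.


The equation is x³ - 18y³ = -15. For fixed y, x³ = 18·y³ − 15, so a solution requires the RHS to be a perfect cube.
Strategy: iterate y from -35 to 35, compute RHS = 18·y³ − 15, and check whether it is a (positive or negative) perfect cube.
Check small values of y:
  y = 0: RHS = -15 is not a perfect cube.
  y = 1: RHS = 3 is not a perfect cube.
  y = -1: RHS = -33 is not a perfect cube.
  y = 2: RHS = 129 is not a perfect cube.
  y = -2: RHS = -159 is not a perfect cube.
  y = 3: RHS = 471 is not a perfect cube.
  y = -3: RHS = -501 is not a perfect cube.
Continuing the search up to |y| = 35 finds no solutions either.
No (x, y) in the scanned range satisfies the equation.

No integer solutions with |y| ≤ 35.


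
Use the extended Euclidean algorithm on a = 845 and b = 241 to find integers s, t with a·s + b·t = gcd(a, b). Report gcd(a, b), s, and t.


Euclidean algorithm on (845, 241) — divide until remainder is 0:
  845 = 3 · 241 + 122
  241 = 1 · 122 + 119
  122 = 1 · 119 + 3
  119 = 39 · 3 + 2
  3 = 1 · 2 + 1
  2 = 2 · 1 + 0
gcd(845, 241) = 1.
Track Bezout coefficients alongside the remainders: start with r₀ = 845 = a·1 + b·0 (s = 1, t = 0) and r₁ = 241 = a·0 + b·1 (s = 0, t = 1); each new remainder r_{k+1} = r_{k-1} − q_k·r_k inherits s_{k+1} = s_{k-1} − q_k·s_k, t_{k+1} = t_{k-1} − q_k·t_k, so r_k = a·s_k + b·t_k at every step:
  q = 3: r = 122, s = 1 − 3·0 = 1, t = 0 − 3·1 = -3  (check: 845·1 + 241·(-3) = 122)
  q = 1: r = 119, s = 0 − 1·1 = -1, t = 1 − 1·(-3) = 4  (check: 845·(-1) + 241·4 = 119)
  q = 1: r = 3, s = 1 − 1·(-1) = 2, t = -3 − 1·4 = -7  (check: 845·2 + 241·(-7) = 3)
  q = 39: r = 2, s = -1 − 39·2 = -79, t = 4 − 39·(-7) = 277  (check: 845·(-79) + 241·277 = 2)
  q = 1: r = 1, s = 2 − 1·(-79) = 81, t = -7 − 1·277 = -284  (check: 845·81 + 241·(-284) = 1)
The row with r = 1 (the gcd) gives the Bezout coefficients s = 81, t = -284.
Result: 845 · (81) + 241 · (-284) = 1.

gcd(845, 241) = 1; s = 81, t = -284 (check: 845·81 + 241·(-284) = 1).


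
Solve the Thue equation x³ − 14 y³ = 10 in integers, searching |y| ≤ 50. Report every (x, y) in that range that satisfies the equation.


The equation is x³ - 14y³ = 10. For fixed y, x³ = 14·y³ + 10, so a solution requires the RHS to be a perfect cube.
Strategy: iterate y from -50 to 50, compute RHS = 14·y³ + 10, and check whether it is a (positive or negative) perfect cube.
Check small values of y:
  y = 0: RHS = 10 is not a perfect cube.
  y = 1: RHS = 24 is not a perfect cube.
  y = -1: RHS = -4 is not a perfect cube.
  y = 2: RHS = 122 is not a perfect cube.
  y = -2: RHS = -102 is not a perfect cube.
  y = 3: RHS = 388 is not a perfect cube.
  y = -3: RHS = -368 is not a perfect cube.
Continuing the search up to |y| = 50 finds no solutions either.
No (x, y) in the scanned range satisfies the equation.

No integer solutions with |y| ≤ 50.


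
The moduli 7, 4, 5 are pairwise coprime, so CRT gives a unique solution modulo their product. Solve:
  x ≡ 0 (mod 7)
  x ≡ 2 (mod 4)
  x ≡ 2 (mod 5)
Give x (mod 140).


Moduli 7, 4, 5 are pairwise coprime; by CRT there is a unique solution modulo M = 7 · 4 · 5 = 140.
Solve pairwise, accumulating the modulus:
  Start with x ≡ 0 (mod 7).
  Combine with x ≡ 2 (mod 4): since gcd(7, 4) = 1, we get a unique residue mod 28.
    Write x = 0 + 7·t and substitute into x ≡ 2 (mod 4): 7·t ≡ 2 − 0 = 2 (mod 4).
    Reduce coefficients mod 4: 3·t ≡ 2 (mod 4).
    The inverse of 3 mod 4 is 3 (since 3·3 = 9 = 2·4 + 1), so t ≡ 3·2 = 6 ≡ 2 (mod 4).
    Then x = 0 + 7·2 = 14, valid modulo lcm(7, 4) = 28: x ≡ 14 (mod 28).
  Combine with x ≡ 2 (mod 5): since gcd(28, 5) = 1, we get a unique residue mod 140.
    Write x = 14 + 28·t and substitute into x ≡ 2 (mod 5): 28·t ≡ 2 − 14 = -12 (mod 5).
    Reduce coefficients mod 5: 3·t ≡ 3 (mod 5).
    The inverse of 3 mod 5 is 2 (since 3·2 = 6 = 1·5 + 1), so t ≡ 2·3 = 6 ≡ 1 (mod 5).
    Then x = 14 + 28·1 = 42, valid modulo lcm(28, 5) = 140: x ≡ 42 (mod 140).
Verify: 42 mod 7 = 0 ✓, 42 mod 4 = 2 ✓, 42 mod 5 = 2 ✓.

x ≡ 42 (mod 140).


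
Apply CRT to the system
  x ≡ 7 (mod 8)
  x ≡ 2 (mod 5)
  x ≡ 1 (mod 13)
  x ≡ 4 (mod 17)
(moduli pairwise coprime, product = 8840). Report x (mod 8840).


Product of moduli M = 8 · 5 · 13 · 17 = 8840.
Merge one congruence at a time:
  Start: x ≡ 7 (mod 8).
  Combine with x ≡ 2 (mod 5); new modulus lcm = 40.
    Write x = 7 + 8·t and substitute into x ≡ 2 (mod 5): 8·t ≡ 2 − 7 = -5 (mod 5).
    Reduce coefficients mod 5: 3·t ≡ 0 (mod 5).
    The inverse of 3 mod 5 is 2 (since 3·2 = 6 = 1·5 + 1), so t ≡ 2·0 = 0 ≡ 0 (mod 5).
    Then x = 7 + 8·0 = 7, valid modulo lcm(8, 5) = 40: x ≡ 7 (mod 40).
  Combine with x ≡ 1 (mod 13); new modulus lcm = 520.
    Write x = 7 + 40·t and substitute into x ≡ 1 (mod 13): 40·t ≡ 1 − 7 = -6 (mod 13).
    Reduce coefficients mod 13: 1·t ≡ 7 (mod 13).
    So t ≡ 7 (mod 13).
    Then x = 7 + 40·7 = 287, valid modulo lcm(40, 13) = 520: x ≡ 287 (mod 520).
  Combine with x ≡ 4 (mod 17); new modulus lcm = 8840.
    Write x = 287 + 520·t and substitute into x ≡ 4 (mod 17): 520·t ≡ 4 − 287 = -283 (mod 17).
    Reduce coefficients mod 17: 10·t ≡ 6 (mod 17).
    The inverse of 10 mod 17 is 12 (since 10·12 = 120 = 7·17 + 1), so t ≡ 12·6 = 72 ≡ 4 (mod 17).
    Then x = 287 + 520·4 = 2367, valid modulo lcm(520, 17) = 8840: x ≡ 2367 (mod 8840).
Verify against each original: 2367 mod 8 = 7, 2367 mod 5 = 2, 2367 mod 13 = 1, 2367 mod 17 = 4.

x ≡ 2367 (mod 8840).


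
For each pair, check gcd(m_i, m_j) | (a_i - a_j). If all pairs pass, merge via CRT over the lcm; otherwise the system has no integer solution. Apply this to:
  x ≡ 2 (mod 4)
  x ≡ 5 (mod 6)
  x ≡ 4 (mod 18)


Moduli 4, 6, 18 are not pairwise coprime, so CRT works modulo lcm(m_i) when all pairwise compatibility conditions hold.
Pairwise compatibility: gcd(m_i, m_j) must divide a_i - a_j for every pair.
Merge one congruence at a time:
  Start: x ≡ 2 (mod 4).
  Combine with x ≡ 5 (mod 6): gcd(4, 6) = 2, and 5 - 2 = 3 is NOT divisible by 2.
    ⇒ system is inconsistent (no integer solution).

No solution (the system is inconsistent).


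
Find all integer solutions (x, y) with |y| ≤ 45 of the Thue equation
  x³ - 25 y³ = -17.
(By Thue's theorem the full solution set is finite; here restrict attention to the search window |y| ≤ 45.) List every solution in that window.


The equation is x³ - 25y³ = -17. For fixed y, x³ = 25·y³ − 17, so a solution requires the RHS to be a perfect cube.
Strategy: iterate y from -45 to 45, compute RHS = 25·y³ − 17, and check whether it is a (positive or negative) perfect cube.
Check small values of y:
  y = 0: RHS = -17 is not a perfect cube.
  y = 1: RHS = 8 = (2)³ ⇒ x = 2 works.
  y = -1: RHS = -42 is not a perfect cube.
  y = 2: RHS = 183 is not a perfect cube.
  y = -2: RHS = -217 is not a perfect cube.
  y = 3: RHS = 658 is not a perfect cube.
  y = -3: RHS = -692 is not a perfect cube.
Continuing the search up to |y| = 45 finds no further solutions beyond those listed.
Collected solutions: (2, 1).

Solutions (with |y| ≤ 45): (2, 1).


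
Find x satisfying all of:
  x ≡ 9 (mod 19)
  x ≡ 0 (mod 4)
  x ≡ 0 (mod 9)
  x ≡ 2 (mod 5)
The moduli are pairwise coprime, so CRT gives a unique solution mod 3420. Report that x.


Product of moduli M = 19 · 4 · 9 · 5 = 3420.
Merge one congruence at a time:
  Start: x ≡ 9 (mod 19).
  Combine with x ≡ 0 (mod 4); new modulus lcm = 76.
    Write x = 9 + 19·t and substitute into x ≡ 0 (mod 4): 19·t ≡ 0 − 9 = -9 (mod 4).
    Reduce coefficients mod 4: 3·t ≡ 3 (mod 4).
    The inverse of 3 mod 4 is 3 (since 3·3 = 9 = 2·4 + 1), so t ≡ 3·3 = 9 ≡ 1 (mod 4).
    Then x = 9 + 19·1 = 28, valid modulo lcm(19, 4) = 76: x ≡ 28 (mod 76).
  Combine with x ≡ 0 (mod 9); new modulus lcm = 684.
    Write x = 28 + 76·t and substitute into x ≡ 0 (mod 9): 76·t ≡ 0 − 28 = -28 (mod 9).
    Reduce coefficients mod 9: 4·t ≡ 8 (mod 9).
    The inverse of 4 mod 9 is 7 (since 4·7 = 28 = 3·9 + 1), so t ≡ 7·8 = 56 ≡ 2 (mod 9).
    Then x = 28 + 76·2 = 180, valid modulo lcm(76, 9) = 684: x ≡ 180 (mod 684).
  Combine with x ≡ 2 (mod 5); new modulus lcm = 3420.
    Write x = 180 + 684·t and substitute into x ≡ 2 (mod 5): 684·t ≡ 2 − 180 = -178 (mod 5).
    Reduce coefficients mod 5: 4·t ≡ 2 (mod 5).
    The inverse of 4 mod 5 is 4 (since 4·4 = 16 = 3·5 + 1), so t ≡ 4·2 = 8 ≡ 3 (mod 5).
    Then x = 180 + 684·3 = 2232, valid modulo lcm(684, 5) = 3420: x ≡ 2232 (mod 3420).
Verify against each original: 2232 mod 19 = 9, 2232 mod 4 = 0, 2232 mod 9 = 0, 2232 mod 5 = 2.

x ≡ 2232 (mod 3420).


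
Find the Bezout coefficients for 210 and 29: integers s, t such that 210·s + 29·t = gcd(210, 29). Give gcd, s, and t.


Euclidean algorithm on (210, 29) — divide until remainder is 0:
  210 = 7 · 29 + 7
  29 = 4 · 7 + 1
  7 = 7 · 1 + 0
gcd(210, 29) = 1.
Track Bezout coefficients alongside the remainders: start with r₀ = 210 = a·1 + b·0 (s = 1, t = 0) and r₁ = 29 = a·0 + b·1 (s = 0, t = 1); each new remainder r_{k+1} = r_{k-1} − q_k·r_k inherits s_{k+1} = s_{k-1} − q_k·s_k, t_{k+1} = t_{k-1} − q_k·t_k, so r_k = a·s_k + b·t_k at every step:
  q = 7: r = 7, s = 1 − 7·0 = 1, t = 0 − 7·1 = -7  (check: 210·1 + 29·(-7) = 7)
  q = 4: r = 1, s = 0 − 4·1 = -4, t = 1 − 4·(-7) = 29  (check: 210·(-4) + 29·29 = 1)
The row with r = 1 (the gcd) gives the Bezout coefficients s = -4, t = 29.
Result: 210 · (-4) + 29 · (29) = 1.

gcd(210, 29) = 1; s = -4, t = 29 (check: 210·(-4) + 29·29 = 1).


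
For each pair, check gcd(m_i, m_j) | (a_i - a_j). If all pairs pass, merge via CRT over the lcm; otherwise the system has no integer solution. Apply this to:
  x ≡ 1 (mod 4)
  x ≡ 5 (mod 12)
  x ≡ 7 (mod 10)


Moduli 4, 12, 10 are not pairwise coprime, so CRT works modulo lcm(m_i) when all pairwise compatibility conditions hold.
Pairwise compatibility: gcd(m_i, m_j) must divide a_i - a_j for every pair.
Merge one congruence at a time:
  Start: x ≡ 1 (mod 4).
  Combine with x ≡ 5 (mod 12): gcd(4, 12) = 4; 5 - 1 = 4, which IS divisible by 4, so compatible.
    Write x = 1 + 4·t and substitute into x ≡ 5 (mod 12): 4·t ≡ 5 − 1 = 4 (mod 12).
    Divide the congruence (and modulus) by g = 4: 1·t ≡ 1 (mod 3).
    So t ≡ 1 (mod 3).
    Then x = 1 + 4·1 = 5, valid modulo lcm(4, 12) = 12: x ≡ 5 (mod 12).
  Combine with x ≡ 7 (mod 10): gcd(12, 10) = 2; 7 - 5 = 2, which IS divisible by 2, so compatible.
    Write x = 5 + 12·t and substitute into x ≡ 7 (mod 10): 12·t ≡ 7 − 5 = 2 (mod 10).
    Divide the congruence (and modulus) by g = 2: 6·t ≡ 1 (mod 5).
    Reduce coefficients mod 5: 1·t ≡ 1 (mod 5).
    So t ≡ 1 (mod 5).
    Then x = 5 + 12·1 = 17, valid modulo lcm(12, 10) = 60: x ≡ 17 (mod 60).
Verify: 17 mod 4 = 1, 17 mod 12 = 5, 17 mod 10 = 7.

x ≡ 17 (mod 60).


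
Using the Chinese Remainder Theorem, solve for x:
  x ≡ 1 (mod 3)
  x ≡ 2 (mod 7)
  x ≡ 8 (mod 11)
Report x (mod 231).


Moduli 3, 7, 11 are pairwise coprime; by CRT there is a unique solution modulo M = 3 · 7 · 11 = 231.
Solve pairwise, accumulating the modulus:
  Start with x ≡ 1 (mod 3).
  Combine with x ≡ 2 (mod 7): since gcd(3, 7) = 1, we get a unique residue mod 21.
    Write x = 1 + 3·t and substitute into x ≡ 2 (mod 7): 3·t ≡ 2 − 1 = 1 (mod 7).
    The inverse of 3 mod 7 is 5 (since 3·5 = 15 = 2·7 + 1), so t ≡ 5·1 = 5 ≡ 5 (mod 7).
    Then x = 1 + 3·5 = 16, valid modulo lcm(3, 7) = 21: x ≡ 16 (mod 21).
  Combine with x ≡ 8 (mod 11): since gcd(21, 11) = 1, we get a unique residue mod 231.
    Write x = 16 + 21·t and substitute into x ≡ 8 (mod 11): 21·t ≡ 8 − 16 = -8 (mod 11).
    Reduce coefficients mod 11: 10·t ≡ 3 (mod 11).
    The inverse of 10 mod 11 is 10 (since 10·10 = 100 = 9·11 + 1), so t ≡ 10·3 = 30 ≡ 8 (mod 11).
    Then x = 16 + 21·8 = 184, valid modulo lcm(21, 11) = 231: x ≡ 184 (mod 231).
Verify: 184 mod 3 = 1 ✓, 184 mod 7 = 2 ✓, 184 mod 11 = 8 ✓.

x ≡ 184 (mod 231).


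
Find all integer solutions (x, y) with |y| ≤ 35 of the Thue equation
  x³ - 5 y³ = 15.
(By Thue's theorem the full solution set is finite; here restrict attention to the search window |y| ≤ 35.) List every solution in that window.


The equation is x³ - 5y³ = 15. For fixed y, x³ = 5·y³ + 15, so a solution requires the RHS to be a perfect cube.
Strategy: iterate y from -35 to 35, compute RHS = 5·y³ + 15, and check whether it is a (positive or negative) perfect cube.
Check small values of y:
  y = 0: RHS = 15 is not a perfect cube.
  y = 1: RHS = 20 is not a perfect cube.
  y = -1: RHS = 10 is not a perfect cube.
  y = 2: RHS = 55 is not a perfect cube.
  y = -2: RHS = -25 is not a perfect cube.
  y = 3: RHS = 150 is not a perfect cube.
  y = -3: RHS = -120 is not a perfect cube.
Continuing the search up to |y| = 35 finds no solutions either.
No (x, y) in the scanned range satisfies the equation.

No integer solutions with |y| ≤ 35.


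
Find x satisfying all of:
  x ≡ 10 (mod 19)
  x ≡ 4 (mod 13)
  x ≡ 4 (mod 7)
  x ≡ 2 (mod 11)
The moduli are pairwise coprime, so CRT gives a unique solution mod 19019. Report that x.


Product of moduli M = 19 · 13 · 7 · 11 = 19019.
Merge one congruence at a time:
  Start: x ≡ 10 (mod 19).
  Combine with x ≡ 4 (mod 13); new modulus lcm = 247.
    Write x = 10 + 19·t and substitute into x ≡ 4 (mod 13): 19·t ≡ 4 − 10 = -6 (mod 13).
    Reduce coefficients mod 13: 6·t ≡ 7 (mod 13).
    The inverse of 6 mod 13 is 11 (since 6·11 = 66 = 5·13 + 1), so t ≡ 11·7 = 77 ≡ 12 (mod 13).
    Then x = 10 + 19·12 = 238, valid modulo lcm(19, 13) = 247: x ≡ 238 (mod 247).
  Combine with x ≡ 4 (mod 7); new modulus lcm = 1729.
    Write x = 238 + 247·t and substitute into x ≡ 4 (mod 7): 247·t ≡ 4 − 238 = -234 (mod 7).
    Reduce coefficients mod 7: 2·t ≡ 4 (mod 7).
    The inverse of 2 mod 7 is 4 (since 2·4 = 8 = 1·7 + 1), so t ≡ 4·4 = 16 ≡ 2 (mod 7).
    Then x = 238 + 247·2 = 732, valid modulo lcm(247, 7) = 1729: x ≡ 732 (mod 1729).
  Combine with x ≡ 2 (mod 11); new modulus lcm = 19019.
    Write x = 732 + 1729·t and substitute into x ≡ 2 (mod 11): 1729·t ≡ 2 − 732 = -730 (mod 11).
    Reduce coefficients mod 11: 2·t ≡ 7 (mod 11).
    The inverse of 2 mod 11 is 6 (since 2·6 = 12 = 1·11 + 1), so t ≡ 6·7 = 42 ≡ 9 (mod 11).
    Then x = 732 + 1729·9 = 16293, valid modulo lcm(1729, 11) = 19019: x ≡ 16293 (mod 19019).
Verify against each original: 16293 mod 19 = 10, 16293 mod 13 = 4, 16293 mod 7 = 4, 16293 mod 11 = 2.

x ≡ 16293 (mod 19019).


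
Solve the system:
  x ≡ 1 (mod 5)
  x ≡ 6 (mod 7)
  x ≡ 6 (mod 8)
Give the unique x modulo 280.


Moduli 5, 7, 8 are pairwise coprime; by CRT there is a unique solution modulo M = 5 · 7 · 8 = 280.
Solve pairwise, accumulating the modulus:
  Start with x ≡ 1 (mod 5).
  Combine with x ≡ 6 (mod 7): since gcd(5, 7) = 1, we get a unique residue mod 35.
    Write x = 1 + 5·t and substitute into x ≡ 6 (mod 7): 5·t ≡ 6 − 1 = 5 (mod 7).
    The inverse of 5 mod 7 is 3 (since 5·3 = 15 = 2·7 + 1), so t ≡ 3·5 = 15 ≡ 1 (mod 7).
    Then x = 1 + 5·1 = 6, valid modulo lcm(5, 7) = 35: x ≡ 6 (mod 35).
  Combine with x ≡ 6 (mod 8): since gcd(35, 8) = 1, we get a unique residue mod 280.
    Write x = 6 + 35·t and substitute into x ≡ 6 (mod 8): 35·t ≡ 6 − 6 = 0 (mod 8).
    Reduce coefficients mod 8: 3·t ≡ 0 (mod 8).
    The inverse of 3 mod 8 is 3 (since 3·3 = 9 = 1·8 + 1), so t ≡ 3·0 = 0 ≡ 0 (mod 8).
    Then x = 6 + 35·0 = 6, valid modulo lcm(35, 8) = 280: x ≡ 6 (mod 280).
Verify: 6 mod 5 = 1 ✓, 6 mod 7 = 6 ✓, 6 mod 8 = 6 ✓.

x ≡ 6 (mod 280).


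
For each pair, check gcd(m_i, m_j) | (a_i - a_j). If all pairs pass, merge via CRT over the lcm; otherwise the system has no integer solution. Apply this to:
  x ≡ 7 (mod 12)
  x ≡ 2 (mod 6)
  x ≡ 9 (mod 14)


Moduli 12, 6, 14 are not pairwise coprime, so CRT works modulo lcm(m_i) when all pairwise compatibility conditions hold.
Pairwise compatibility: gcd(m_i, m_j) must divide a_i - a_j for every pair.
Merge one congruence at a time:
  Start: x ≡ 7 (mod 12).
  Combine with x ≡ 2 (mod 6): gcd(12, 6) = 6, and 2 - 7 = -5 is NOT divisible by 6.
    ⇒ system is inconsistent (no integer solution).

No solution (the system is inconsistent).


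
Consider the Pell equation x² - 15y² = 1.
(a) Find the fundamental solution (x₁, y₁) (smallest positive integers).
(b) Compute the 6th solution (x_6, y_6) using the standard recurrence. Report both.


Step 1: Find the fundamental solution (x₁, y₁) of x² - 15y² = 1.
  Expand √15 as a continued fraction. a₀ = ⌊√15⌋ = 3; iterate m_{k+1} = d_k·a_k − m_k, d_{k+1} = (15 − m_{k+1}²)/d_k, a_{k+1} = ⌊(a₀ + m_{k+1})/d_{k+1}⌋ (starting m₀ = 0, d₀ = 1), with convergents p_k = a_k·p_{k-1} + p_{k-2}, q_k = a_k·q_{k-1} + q_{k-2} (p₋₁ = 1, q₋₁ = 0):
  k = 0: a₀ = 3; p₀/q₀ = 3/1; p₀² − 15·q₀² = 9 − 15 = -6.
  k = 1: m = 3, d = 6, a = ⌊(3 + 3)/6⌋ = 1; p/q = (1·3 + 1)/(1·1 + 0) = 4/1; p² − 15·q² = 16 − 15 = 1.
  The first convergent with p² − 15·q² = 1 gives the fundamental solution (x₁, y₁) = (4, 1).
Step 2: Apply the recurrence (x_{n+1}, y_{n+1}) = (x₁x_n + 15y₁y_n, x₁y_n + y₁x_n) repeatedly.
  From (x_1, y_1) = (4, 1): x_2 = 4·4 + 15·1·1 = 31; y_2 = 4·1 + 1·4 = 8.
  From (x_2, y_2) = (31, 8): x_3 = 4·31 + 15·1·8 = 244; y_3 = 4·8 + 1·31 = 63.
  From (x_3, y_3) = (244, 63): x_4 = 4·244 + 15·1·63 = 1921; y_4 = 4·63 + 1·244 = 496.
  From (x_4, y_4) = (1921, 496): x_5 = 4·1921 + 15·1·496 = 15124; y_5 = 4·496 + 1·1921 = 3905.
  From (x_5, y_5) = (15124, 3905): x_6 = 4·15124 + 15·1·3905 = 119071; y_6 = 4·3905 + 1·15124 = 30744.
Step 3: Verify x_6² - 15·y_6² = 14177903041 - 14177903040 = 1 (should be 1). ✓

(x_1, y_1) = (4, 1); (x_6, y_6) = (119071, 30744).
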